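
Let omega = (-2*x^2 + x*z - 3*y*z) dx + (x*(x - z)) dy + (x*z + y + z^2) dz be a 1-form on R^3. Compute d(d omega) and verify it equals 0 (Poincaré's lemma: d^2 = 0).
d(d omega) = 0

Step 1: d omega = sum_{i<j} (∂f_j/∂x_i - ∂f_i/∂x_j) dx_i ∧ dx_j:
  coeff of dx ∧ dy: 2*x + 2*z
  coeff of dx ∧ dz: -x + 3*y + z
  coeff of dy ∧ dz: x + 1
Step 2: Apply d again to each 2-form coefficient. The only possible 3-form in R^3 is dx ∧ dy ∧ dz, with coefficient
  ∂(coeff of dy∧dz)/∂x - ∂(coeff of dx∧dz)/∂y + ∂(coeff of dx∧dy)/∂z
  = ∂/∂x (x + 1) - ∂/∂y (-x + 3*y + z) + ∂/∂z (2*x + 2*z).
Each of these terms simplifies to sums of mixed partials that cancel in pairs. The result is 0 (by equality of mixed partials for smooth functions — Schwarz / Clairaut).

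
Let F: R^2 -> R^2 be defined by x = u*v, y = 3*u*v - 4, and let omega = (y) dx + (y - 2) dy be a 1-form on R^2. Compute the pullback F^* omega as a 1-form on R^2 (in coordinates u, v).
F^* omega = (2*v*(6*u*v - 11)) du + (2*u*(6*u*v - 11)) dv

Using F^*(f dg) = (f ∘ F) d(g ∘ F), substitute each coordinate x_i by F_i(u, v) in f_i, and replace dx_i by d F_i = (∂F_i/∂u) du + (∂F_i/∂v) dv.
  For the x component: f_1(F) = 3*u*v - 4; d F_1 = (v) du + (u) dv
  For the y component: f_2(F) = 3*u*v - 6; d F_2 = (3*v) du + (3*u) dv
Combining and collecting du, dv coefficients:
  coeff of du: 2*v*(6*u*v - 11)
  coeff of dv: 2*u*(6*u*v - 11)
F^* omega = (2*v*(6*u*v - 11)) du + (2*u*(6*u*v - 11)) dv.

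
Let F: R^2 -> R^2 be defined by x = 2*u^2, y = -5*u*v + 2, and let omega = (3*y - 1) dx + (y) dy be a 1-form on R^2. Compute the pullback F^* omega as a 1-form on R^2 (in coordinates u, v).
F^* omega = (-60*u^2*v + 25*u*v^2 + 20*u - 10*v) du + (5*u*(5*u*v - 2)) dv

Using F^*(f dg) = (f ∘ F) d(g ∘ F), substitute each coordinate x_i by F_i(u, v) in f_i, and replace dx_i by d F_i = (∂F_i/∂u) du + (∂F_i/∂v) dv.
  For the x component: f_1(F) = -15*u*v + 5; d F_1 = (4*u) du + (0) dv
  For the y component: f_2(F) = -5*u*v + 2; d F_2 = (-5*v) du + (-5*u) dv
Combining and collecting du, dv coefficients:
  coeff of du: -60*u^2*v + 25*u*v^2 + 20*u - 10*v
  coeff of dv: 5*u*(5*u*v - 2)
F^* omega = (-60*u^2*v + 25*u*v^2 + 20*u - 10*v) du + (5*u*(5*u*v - 2)) dv.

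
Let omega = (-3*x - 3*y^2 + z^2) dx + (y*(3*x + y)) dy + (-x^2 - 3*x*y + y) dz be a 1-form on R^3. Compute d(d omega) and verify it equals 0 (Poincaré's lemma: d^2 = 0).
d(d omega) = 0

Step 1: d omega = sum_{i<j} (∂f_j/∂x_i - ∂f_i/∂x_j) dx_i ∧ dx_j:
  coeff of dx ∧ dy: 9*y
  coeff of dx ∧ dz: -2*x - 3*y - 2*z
  coeff of dy ∧ dz: 1 - 3*x
Step 2: Apply d again to each 2-form coefficient. The only possible 3-form in R^3 is dx ∧ dy ∧ dz, with coefficient
  ∂(coeff of dy∧dz)/∂x - ∂(coeff of dx∧dz)/∂y + ∂(coeff of dx∧dy)/∂z
  = ∂/∂x (1 - 3*x) - ∂/∂y (-2*x - 3*y - 2*z) + ∂/∂z (9*y).
Each of these terms simplifies to sums of mixed partials that cancel in pairs. The result is 0 (by equality of mixed partials for smooth functions — Schwarz / Clairaut).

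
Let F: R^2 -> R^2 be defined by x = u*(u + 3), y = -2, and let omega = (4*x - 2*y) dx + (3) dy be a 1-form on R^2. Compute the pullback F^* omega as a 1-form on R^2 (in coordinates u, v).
F^* omega = (8*u^3 + 36*u^2 + 44*u + 12) du

Using F^*(f dg) = (f ∘ F) d(g ∘ F), substitute each coordinate x_i by F_i(u, v) in f_i, and replace dx_i by d F_i = (∂F_i/∂u) du + (∂F_i/∂v) dv.
  For the x component: f_1(F) = 4*u^2 + 12*u + 4; d F_1 = (2*u + 3) du + (0) dv
  For the y component: f_2(F) = 3; d F_2 = (0) du + (0) dv
Combining and collecting du, dv coefficients:
  coeff of du: 8*u^3 + 36*u^2 + 44*u + 12
  coeff of dv: 0
F^* omega = (8*u^3 + 36*u^2 + 44*u + 12) du.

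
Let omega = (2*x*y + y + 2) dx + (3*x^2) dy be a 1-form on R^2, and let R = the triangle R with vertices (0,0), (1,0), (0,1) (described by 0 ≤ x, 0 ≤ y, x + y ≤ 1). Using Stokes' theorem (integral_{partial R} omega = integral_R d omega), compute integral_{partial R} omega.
integral_(partial R) omega = 1/6

Stokes: integral_partial_R omega = integral_R d omega with d omega = (∂Q/∂x - ∂P/∂y) dx ∧ dy.
  ∂Q/∂x = 6*x
  ∂P/∂y = 2*x + 1
  integrand = ∂Q/∂x - ∂P/∂y = 4*x - 1.
Integrating over R: integral_0^1 integral_0^{1-x} (4*x - 1) dy dx = 1/6.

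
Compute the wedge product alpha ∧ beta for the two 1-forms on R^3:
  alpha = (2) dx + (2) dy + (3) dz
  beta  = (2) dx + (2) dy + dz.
alpha ∧ beta = (-4) dx ∧ dz + (-4) dy ∧ dz

Distribute the wedge, using dx_i ∧ dx_j = -dx_j ∧ dx_i and dx_i ∧ dx_i = 0. For each pair (i, j) with i < j, the coefficient of dx_i ∧ dx_j in alpha ∧ beta is (alpha_i * beta_j - alpha_j * beta_i). Collecting: alpha ∧ beta = (-4) dx ∧ dz + (-4) dy ∧ dz.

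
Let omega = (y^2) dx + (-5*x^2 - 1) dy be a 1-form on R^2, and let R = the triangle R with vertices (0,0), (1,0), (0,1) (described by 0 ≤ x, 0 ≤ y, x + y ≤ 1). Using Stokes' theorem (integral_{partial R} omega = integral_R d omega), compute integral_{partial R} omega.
integral_(partial R) omega = -2

Stokes: integral_partial_R omega = integral_R d omega with d omega = (∂Q/∂x - ∂P/∂y) dx ∧ dy.
  ∂Q/∂x = -10*x
  ∂P/∂y = 2*y
  integrand = ∂Q/∂x - ∂P/∂y = -10*x - 2*y.
Integrating over R: integral_0^1 integral_0^{1-x} (-10*x - 2*y) dy dx = -2.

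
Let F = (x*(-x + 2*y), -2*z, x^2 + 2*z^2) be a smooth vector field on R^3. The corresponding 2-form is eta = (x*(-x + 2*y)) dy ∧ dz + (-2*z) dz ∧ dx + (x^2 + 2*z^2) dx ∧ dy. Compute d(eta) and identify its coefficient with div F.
d(eta) = (-2*x + 2*y + 4*z) dx ∧ dy ∧ dz; div F = -2*x + 2*y + 4*z

For a 2-form in R^3 of the form above, applying d gives a 3-form with coefficient ∂P/∂x + ∂Q/∂y + ∂R/∂z:
  ∂P/∂x = -2*x + 2*y
  ∂Q/∂y = 0
  ∂R/∂z = 4*z
Sum = -2*x + 2*y + 4*z, which is exactly div F.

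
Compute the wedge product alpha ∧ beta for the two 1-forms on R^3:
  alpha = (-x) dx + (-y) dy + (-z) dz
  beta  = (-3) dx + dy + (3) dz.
alpha ∧ beta = (-x - 3*y) dx ∧ dy + (-3*x - 3*z) dx ∧ dz + (-3*y + z) dy ∧ dz

Distribute the wedge, using dx_i ∧ dx_j = -dx_j ∧ dx_i and dx_i ∧ dx_i = 0. For each pair (i, j) with i < j, the coefficient of dx_i ∧ dx_j in alpha ∧ beta is (alpha_i * beta_j - alpha_j * beta_i). Collecting: alpha ∧ beta = (-x - 3*y) dx ∧ dy + (-3*x - 3*z) dx ∧ dz + (-3*y + z) dy ∧ dz.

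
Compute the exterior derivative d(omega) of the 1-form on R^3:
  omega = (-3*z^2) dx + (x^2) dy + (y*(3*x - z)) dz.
d(omega) = (2*x) dx ∧ dy + (3*y + 6*z) dx ∧ dz + (3*x - z) dy ∧ dz

For a 1-form omega = sum_i f_i dx_i, the exterior derivative is
  d(omega) = sum_{i < j} (∂f_j/∂x_i - ∂f_i/∂x_j) dx_i ∧ dx_j.
  coefficient of dx ∧ dy: ∂f_2/∂x - ∂f_1/∂y = ∂(x^2)/∂x - ∂(-3*z^2)/∂y = 2*x
  coefficient of dx ∧ dz: ∂f_3/∂x - ∂f_1/∂z = ∂(y*(3*x - z))/∂x - ∂(-3*z^2)/∂z = 3*y + 6*z
  coefficient of dy ∧ dz: ∂f_3/∂y - ∂f_2/∂z = ∂(y*(3*x - z))/∂y - ∂(x^2)/∂z = 3*x - z
Assembling: d(omega) = (2*x) dx ∧ dy + (3*y + 6*z) dx ∧ dz + (3*x - z) dy ∧ dz.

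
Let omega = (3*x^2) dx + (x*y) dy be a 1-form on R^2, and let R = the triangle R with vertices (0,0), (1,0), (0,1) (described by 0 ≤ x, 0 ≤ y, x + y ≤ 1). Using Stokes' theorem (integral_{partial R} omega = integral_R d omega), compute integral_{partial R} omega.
integral_(partial R) omega = 1/6

Stokes: integral_partial_R omega = integral_R d omega with d omega = (∂Q/∂x - ∂P/∂y) dx ∧ dy.
  ∂Q/∂x = y
  ∂P/∂y = 0
  integrand = ∂Q/∂x - ∂P/∂y = y.
Integrating over R: integral_0^1 integral_0^{1-x} (y) dy dx = 1/6.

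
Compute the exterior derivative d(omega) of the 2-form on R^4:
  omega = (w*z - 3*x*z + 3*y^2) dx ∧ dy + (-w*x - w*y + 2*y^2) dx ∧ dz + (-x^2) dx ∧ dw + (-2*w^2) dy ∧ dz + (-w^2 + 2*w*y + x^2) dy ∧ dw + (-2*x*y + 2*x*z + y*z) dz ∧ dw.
d(omega) = (2*w - 3*x - 4*y) dx ∧ dy ∧ dz + (2*x + z) dx ∧ dy ∧ dw + (-x - 3*y + 2*z) dx ∧ dz ∧ dw + (-4*w - 2*x + z) dy ∧ dz ∧ dw

For a 2-form omega = sum_{i<j} g_{ij} dx_i ∧ dx_j, the exterior derivative is
  d(omega) = sum_{i<j} d(g_{ij}) ∧ dx_i ∧ dx_j = sum_{i<j, k} (∂g_{ij}/∂x_k) dx_k ∧ dx_i ∧ dx_j.
Expand each term, using dx_k ∧ dx_i ∧ dx_j = sgn(permutation) dx_{(a)} ∧ dx_{(b)} ∧ dx_{(c)} with (a < b < c) sorted:
  d(w*z - 3*x*z + 3*y^2) includes (∂/∂z)(w*z - 3*x*z + 3*y^2) dz = (w - 3*x) dz, which multiplied by dx ∧ dy gives (w - 3*x) dx ∧ dy ∧ dz
  d(w*z - 3*x*z + 3*y^2) includes (∂/∂w)(w*z - 3*x*z + 3*y^2) dw = (z) dw, which multiplied by dx ∧ dy gives (z) dx ∧ dy ∧ dw
  d(-w*x - w*y + 2*y^2) includes (∂/∂y)(-w*x - w*y + 2*y^2) dy = (-w + 4*y) dy, which multiplied by dx ∧ dz gives (w - 4*y) dx ∧ dy ∧ dz
  d(-w*x - w*y + 2*y^2) includes (∂/∂w)(-w*x - w*y + 2*y^2) dw = (-x - y) dw, which multiplied by dx ∧ dz gives (-x - y) dx ∧ dz ∧ dw
  d(-2*w^2) includes (∂/∂w)(-2*w^2) dw = (-4*w) dw, which multiplied by dy ∧ dz gives (-4*w) dy ∧ dz ∧ dw
  d(-w^2 + 2*w*y + x^2) includes (∂/∂x)(-w^2 + 2*w*y + x^2) dx = (2*x) dx, which multiplied by dy ∧ dw gives (2*x) dx ∧ dy ∧ dw
  d(-2*x*y + 2*x*z + y*z) includes (∂/∂x)(-2*x*y + 2*x*z + y*z) dx = (-2*y + 2*z) dx, which multiplied by dz ∧ dw gives (-2*y + 2*z) dx ∧ dz ∧ dw
  d(-2*x*y + 2*x*z + y*z) includes (∂/∂y)(-2*x*y + 2*x*z + y*z) dy = (-2*x + z) dy, which multiplied by dz ∧ dw gives (-2*x + z) dy ∧ dz ∧ dw
Collecting like 3-forms: d(omega) = (2*w - 3*x - 4*y) dx ∧ dy ∧ dz + (2*x + z) dx ∧ dy ∧ dw + (-x - 3*y + 2*z) dx ∧ dz ∧ dw + (-4*w - 2*x + z) dy ∧ dz ∧ dw.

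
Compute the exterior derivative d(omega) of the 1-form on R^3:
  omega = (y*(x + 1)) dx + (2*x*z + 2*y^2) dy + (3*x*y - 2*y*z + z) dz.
d(omega) = (-x + 2*z - 1) dx ∧ dy + (3*y) dx ∧ dz + (x - 2*z) dy ∧ dz

For a 1-form omega = sum_i f_i dx_i, the exterior derivative is
  d(omega) = sum_{i < j} (∂f_j/∂x_i - ∂f_i/∂x_j) dx_i ∧ dx_j.
  coefficient of dx ∧ dy: ∂f_2/∂x - ∂f_1/∂y = ∂(2*x*z + 2*y^2)/∂x - ∂(y*(x + 1))/∂y = -x + 2*z - 1
  coefficient of dx ∧ dz: ∂f_3/∂x - ∂f_1/∂z = ∂(3*x*y - 2*y*z + z)/∂x - ∂(y*(x + 1))/∂z = 3*y
  coefficient of dy ∧ dz: ∂f_3/∂y - ∂f_2/∂z = ∂(3*x*y - 2*y*z + z)/∂y - ∂(2*x*z + 2*y^2)/∂z = x - 2*z
Assembling: d(omega) = (-x + 2*z - 1) dx ∧ dy + (3*y) dx ∧ dz + (x - 2*z) dy ∧ dz.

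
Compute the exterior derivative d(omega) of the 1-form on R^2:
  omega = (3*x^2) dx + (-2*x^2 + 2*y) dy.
d(omega) = (-4*x) dx ∧ dy

For a 1-form omega = sum_i f_i dx_i, the exterior derivative is
  d(omega) = sum_{i < j} (∂f_j/∂x_i - ∂f_i/∂x_j) dx_i ∧ dx_j.
  coefficient of dx ∧ dy: ∂f_2/∂x - ∂f_1/∂y = ∂(-2*x^2 + 2*y)/∂x - ∂(3*x^2)/∂y = -4*x
Assembling: d(omega) = (-4*x) dx ∧ dy.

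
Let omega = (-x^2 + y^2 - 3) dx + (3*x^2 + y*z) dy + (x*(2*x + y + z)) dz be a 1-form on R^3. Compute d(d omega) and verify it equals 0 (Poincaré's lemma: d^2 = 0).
d(d omega) = 0

Step 1: d omega = sum_{i<j} (∂f_j/∂x_i - ∂f_i/∂x_j) dx_i ∧ dx_j:
  coeff of dx ∧ dy: 6*x - 2*y
  coeff of dx ∧ dz: 4*x + y + z
  coeff of dy ∧ dz: x - y
Step 2: Apply d again to each 2-form coefficient. The only possible 3-form in R^3 is dx ∧ dy ∧ dz, with coefficient
  ∂(coeff of dy∧dz)/∂x - ∂(coeff of dx∧dz)/∂y + ∂(coeff of dx∧dy)/∂z
  = ∂/∂x (x - y) - ∂/∂y (4*x + y + z) + ∂/∂z (6*x - 2*y).
Each of these terms simplifies to sums of mixed partials that cancel in pairs. The result is 0 (by equality of mixed partials for smooth functions — Schwarz / Clairaut).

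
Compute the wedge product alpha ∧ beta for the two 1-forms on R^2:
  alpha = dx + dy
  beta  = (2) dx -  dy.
alpha ∧ beta = (-3) dx ∧ dy

Distribute the wedge, using dx_i ∧ dx_j = -dx_j ∧ dx_i and dx_i ∧ dx_i = 0. For each pair (i, j) with i < j, the coefficient of dx_i ∧ dx_j in alpha ∧ beta is (alpha_i * beta_j - alpha_j * beta_i). Collecting: alpha ∧ beta = (-3) dx ∧ dy.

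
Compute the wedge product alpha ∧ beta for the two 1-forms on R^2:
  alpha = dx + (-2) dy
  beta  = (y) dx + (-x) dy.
alpha ∧ beta = (-x + 2*y) dx ∧ dy

Distribute the wedge, using dx_i ∧ dx_j = -dx_j ∧ dx_i and dx_i ∧ dx_i = 0. For each pair (i, j) with i < j, the coefficient of dx_i ∧ dx_j in alpha ∧ beta is (alpha_i * beta_j - alpha_j * beta_i). Collecting: alpha ∧ beta = (-x + 2*y) dx ∧ dy.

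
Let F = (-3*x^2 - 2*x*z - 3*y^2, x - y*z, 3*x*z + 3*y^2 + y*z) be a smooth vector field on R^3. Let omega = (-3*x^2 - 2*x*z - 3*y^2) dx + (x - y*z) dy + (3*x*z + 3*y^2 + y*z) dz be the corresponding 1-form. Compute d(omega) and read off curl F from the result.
d(omega) = (7*y + z) dy ∧ dz + (-2*x - 3*z) dz ∧ dx + (6*y + 1) dx ∧ dy; curl F = (7*y + z, -2*x - 3*z, 6*y + 1)

d omega = sum_{i<j} (∂f_j/∂x_i - ∂f_i/∂x_j) dx_i ∧ dx_j. Under the identification (dy ∧ dz, dz ∧ dx, dx ∧ dy) ↔ (e_x, e_y, e_z), the coefficients are exactly the components of curl F. Compute:
  ∂R/∂y - ∂Q/∂z = (6*y + z) - (-y) = 7*y + z
  ∂P/∂z - ∂R/∂x = (-2*x) - (3*z) = -2*x - 3*z
  ∂Q/∂x - ∂P/∂y = (1) - (-6*y) = 6*y + 1.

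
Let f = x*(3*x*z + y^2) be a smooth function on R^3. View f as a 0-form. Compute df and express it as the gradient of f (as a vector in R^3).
df = (6*x*z + y^2) dx + (2*x*y) dy + (3*x^2) dz; grad f = (6*x*z + y^2, 2*x*y, 3*x^2)

For a 0-form f, d f = (∂f/∂x) dx + (∂f/∂y) dy + (∂f/∂z) dz. The components of the vector representation are exactly the entries of grad f in Cartesian coordinates:
  ∂f/∂x = 6*x*z + y^2
  ∂f/∂y = 2*x*y
  ∂f/∂z = 3*x^2.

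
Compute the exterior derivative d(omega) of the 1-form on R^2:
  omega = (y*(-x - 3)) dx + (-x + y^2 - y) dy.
d(omega) = (x + 2) dx ∧ dy

For a 1-form omega = sum_i f_i dx_i, the exterior derivative is
  d(omega) = sum_{i < j} (∂f_j/∂x_i - ∂f_i/∂x_j) dx_i ∧ dx_j.
  coefficient of dx ∧ dy: ∂f_2/∂x - ∂f_1/∂y = ∂(-x + y^2 - y)/∂x - ∂(y*(-x - 3))/∂y = x + 2
Assembling: d(omega) = (x + 2) dx ∧ dy.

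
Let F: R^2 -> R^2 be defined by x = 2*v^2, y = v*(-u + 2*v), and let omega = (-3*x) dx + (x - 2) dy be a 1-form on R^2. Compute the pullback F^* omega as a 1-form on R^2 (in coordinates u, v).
F^* omega = (2*v*(1 - v^2)) du + (-2*u*v^2 + 2*u - 16*v^3 - 8*v) dv

Using F^*(f dg) = (f ∘ F) d(g ∘ F), substitute each coordinate x_i by F_i(u, v) in f_i, and replace dx_i by d F_i = (∂F_i/∂u) du + (∂F_i/∂v) dv.
  For the x component: f_1(F) = -6*v^2; d F_1 = (0) du + (4*v) dv
  For the y component: f_2(F) = 2*v^2 - 2; d F_2 = (-v) du + (-u + 4*v) dv
Combining and collecting du, dv coefficients:
  coeff of du: 2*v*(1 - v^2)
  coeff of dv: -2*u*v^2 + 2*u - 16*v^3 - 8*v
F^* omega = (2*v*(1 - v^2)) du + (-2*u*v^2 + 2*u - 16*v^3 - 8*v) dv.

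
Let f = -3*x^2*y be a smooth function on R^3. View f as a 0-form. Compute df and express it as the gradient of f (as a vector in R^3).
df = (-6*x*y) dx + (-3*x^2) dy + (0) dz; grad f = (-6*x*y, -3*x^2, 0)

For a 0-form f, d f = (∂f/∂x) dx + (∂f/∂y) dy + (∂f/∂z) dz. The components of the vector representation are exactly the entries of grad f in Cartesian coordinates:
  ∂f/∂x = -6*x*y
  ∂f/∂y = -3*x^2
  ∂f/∂z = 0.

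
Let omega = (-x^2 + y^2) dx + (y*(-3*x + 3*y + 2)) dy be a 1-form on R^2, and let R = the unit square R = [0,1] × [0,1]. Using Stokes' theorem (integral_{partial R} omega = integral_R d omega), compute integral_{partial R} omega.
integral_(partial R) omega = -5/2

Stokes: integral_partial_R omega = integral_R d omega with d omega = (∂Q/∂x - ∂P/∂y) dx ∧ dy.
  ∂Q/∂x = -3*y
  ∂P/∂y = 2*y
  integrand = ∂Q/∂x - ∂P/∂y = -5*y.
Integrating over R: integral_0^1 integral_0^1 (-5*y) dx dy = -5/2.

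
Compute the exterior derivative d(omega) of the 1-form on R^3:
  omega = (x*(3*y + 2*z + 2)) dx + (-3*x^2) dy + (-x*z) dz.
d(omega) = (-9*x) dx ∧ dy + (-2*x - z) dx ∧ dz

For a 1-form omega = sum_i f_i dx_i, the exterior derivative is
  d(omega) = sum_{i < j} (∂f_j/∂x_i - ∂f_i/∂x_j) dx_i ∧ dx_j.
  coefficient of dx ∧ dy: ∂f_2/∂x - ∂f_1/∂y = ∂(-3*x^2)/∂x - ∂(x*(3*y + 2*z + 2))/∂y = -9*x
  coefficient of dx ∧ dz: ∂f_3/∂x - ∂f_1/∂z = ∂(-x*z)/∂x - ∂(x*(3*y + 2*z + 2))/∂z = -2*x - z
Assembling: d(omega) = (-9*x) dx ∧ dy + (-2*x - z) dx ∧ dz.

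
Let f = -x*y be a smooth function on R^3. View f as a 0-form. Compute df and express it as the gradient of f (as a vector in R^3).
df = (-y) dx + (-x) dy + (0) dz; grad f = (-y, -x, 0)

For a 0-form f, d f = (∂f/∂x) dx + (∂f/∂y) dy + (∂f/∂z) dz. The components of the vector representation are exactly the entries of grad f in Cartesian coordinates:
  ∂f/∂x = -y
  ∂f/∂y = -x
  ∂f/∂z = 0.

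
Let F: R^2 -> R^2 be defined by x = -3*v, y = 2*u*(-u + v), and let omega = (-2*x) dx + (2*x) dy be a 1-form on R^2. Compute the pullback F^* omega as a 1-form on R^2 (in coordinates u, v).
F^* omega = (12*v*(2*u - v)) du + (6*v*(-2*u - 3)) dv

Using F^*(f dg) = (f ∘ F) d(g ∘ F), substitute each coordinate x_i by F_i(u, v) in f_i, and replace dx_i by d F_i = (∂F_i/∂u) du + (∂F_i/∂v) dv.
  For the x component: f_1(F) = 6*v; d F_1 = (0) du + (-3) dv
  For the y component: f_2(F) = -6*v; d F_2 = (-4*u + 2*v) du + (2*u) dv
Combining and collecting du, dv coefficients:
  coeff of du: 12*v*(2*u - v)
  coeff of dv: 6*v*(-2*u - 3)
F^* omega = (12*v*(2*u - v)) du + (6*v*(-2*u - 3)) dv.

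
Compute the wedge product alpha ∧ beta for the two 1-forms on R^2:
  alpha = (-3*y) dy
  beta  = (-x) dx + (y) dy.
alpha ∧ beta = (-3*x*y) dx ∧ dy

Distribute the wedge, using dx_i ∧ dx_j = -dx_j ∧ dx_i and dx_i ∧ dx_i = 0. For each pair (i, j) with i < j, the coefficient of dx_i ∧ dx_j in alpha ∧ beta is (alpha_i * beta_j - alpha_j * beta_i). Collecting: alpha ∧ beta = (-3*x*y) dx ∧ dy.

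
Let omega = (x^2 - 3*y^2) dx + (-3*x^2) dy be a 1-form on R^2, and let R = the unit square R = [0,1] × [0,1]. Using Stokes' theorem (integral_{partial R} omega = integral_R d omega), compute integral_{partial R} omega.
integral_(partial R) omega = 0

Stokes: integral_partial_R omega = integral_R d omega with d omega = (∂Q/∂x - ∂P/∂y) dx ∧ dy.
  ∂Q/∂x = -6*x
  ∂P/∂y = -6*y
  integrand = ∂Q/∂x - ∂P/∂y = -6*x + 6*y.
Integrating over R: integral_0^1 integral_0^1 (-6*x + 6*y) dx dy = 0.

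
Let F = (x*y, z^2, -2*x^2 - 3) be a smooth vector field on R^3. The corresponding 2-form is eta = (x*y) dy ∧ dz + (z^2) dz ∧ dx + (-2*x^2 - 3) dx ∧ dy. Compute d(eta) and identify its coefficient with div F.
d(eta) = (y) dx ∧ dy ∧ dz; div F = y

For a 2-form in R^3 of the form above, applying d gives a 3-form with coefficient ∂P/∂x + ∂Q/∂y + ∂R/∂z:
  ∂P/∂x = y
  ∂Q/∂y = 0
  ∂R/∂z = 0
Sum = y, which is exactly div F.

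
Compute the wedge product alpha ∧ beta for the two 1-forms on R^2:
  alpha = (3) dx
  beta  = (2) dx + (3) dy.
alpha ∧ beta = (9) dx ∧ dy

Distribute the wedge, using dx_i ∧ dx_j = -dx_j ∧ dx_i and dx_i ∧ dx_i = 0. For each pair (i, j) with i < j, the coefficient of dx_i ∧ dx_j in alpha ∧ beta is (alpha_i * beta_j - alpha_j * beta_i). Collecting: alpha ∧ beta = (9) dx ∧ dy.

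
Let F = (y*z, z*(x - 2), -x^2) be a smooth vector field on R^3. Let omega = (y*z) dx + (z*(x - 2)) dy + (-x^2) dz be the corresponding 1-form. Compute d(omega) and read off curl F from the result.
d(omega) = (2 - x) dy ∧ dz + (2*x + y) dz ∧ dx + (0) dx ∧ dy; curl F = (2 - x, 2*x + y, 0)

d omega = sum_{i<j} (∂f_j/∂x_i - ∂f_i/∂x_j) dx_i ∧ dx_j. Under the identification (dy ∧ dz, dz ∧ dx, dx ∧ dy) ↔ (e_x, e_y, e_z), the coefficients are exactly the components of curl F. Compute:
  ∂R/∂y - ∂Q/∂z = (0) - (x - 2) = 2 - x
  ∂P/∂z - ∂R/∂x = (y) - (-2*x) = 2*x + y
  ∂Q/∂x - ∂P/∂y = (z) - (z) = 0.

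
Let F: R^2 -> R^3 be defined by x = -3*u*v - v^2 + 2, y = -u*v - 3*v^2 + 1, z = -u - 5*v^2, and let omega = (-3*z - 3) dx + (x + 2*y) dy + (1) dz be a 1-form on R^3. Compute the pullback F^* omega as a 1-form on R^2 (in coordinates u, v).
F^* omega = (5*u*v^2 - 9*u*v - 38*v^3 + 5*v - 1) du + (5*u^2*v - 9*u^2 - 8*u*v^2 - 6*u*v + 5*u + 12*v^3 - 28*v) dv

Using F^*(f dg) = (f ∘ F) d(g ∘ F), substitute each coordinate x_i by F_i(u, v) in f_i, and replace dx_i by d F_i = (∂F_i/∂u) du + (∂F_i/∂v) dv.
  For the x component: f_1(F) = 3*u + 15*v^2 - 3; d F_1 = (-3*v) du + (-3*u - 2*v) dv
  For the y component: f_2(F) = -5*u*v - 7*v^2 + 4; d F_2 = (-v) du + (-u - 6*v) dv
  For the z component: f_3(F) = 1; d F_3 = (-1) du + (-10*v) dv
Combining and collecting du, dv coefficients:
  coeff of du: 5*u*v^2 - 9*u*v - 38*v^3 + 5*v - 1
  coeff of dv: 5*u^2*v - 9*u^2 - 8*u*v^2 - 6*u*v + 5*u + 12*v^3 - 28*v
F^* omega = (5*u*v^2 - 9*u*v - 38*v^3 + 5*v - 1) du + (5*u^2*v - 9*u^2 - 8*u*v^2 - 6*u*v + 5*u + 12*v^3 - 28*v) dv.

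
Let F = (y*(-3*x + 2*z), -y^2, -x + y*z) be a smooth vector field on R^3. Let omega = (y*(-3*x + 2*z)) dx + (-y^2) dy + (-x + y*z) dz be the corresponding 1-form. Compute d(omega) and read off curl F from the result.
d(omega) = (z) dy ∧ dz + (2*y + 1) dz ∧ dx + (3*x - 2*z) dx ∧ dy; curl F = (z, 2*y + 1, 3*x - 2*z)

d omega = sum_{i<j} (∂f_j/∂x_i - ∂f_i/∂x_j) dx_i ∧ dx_j. Under the identification (dy ∧ dz, dz ∧ dx, dx ∧ dy) ↔ (e_x, e_y, e_z), the coefficients are exactly the components of curl F. Compute:
  ∂R/∂y - ∂Q/∂z = (z) - (0) = z
  ∂P/∂z - ∂R/∂x = (2*y) - (-1) = 2*y + 1
  ∂Q/∂x - ∂P/∂y = (0) - (-3*x + 2*z) = 3*x - 2*z.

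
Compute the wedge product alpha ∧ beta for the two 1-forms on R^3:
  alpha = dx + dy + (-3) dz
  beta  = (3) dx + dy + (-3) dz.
alpha ∧ beta = (-2) dx ∧ dy + (6) dx ∧ dz

Distribute the wedge, using dx_i ∧ dx_j = -dx_j ∧ dx_i and dx_i ∧ dx_i = 0. For each pair (i, j) with i < j, the coefficient of dx_i ∧ dx_j in alpha ∧ beta is (alpha_i * beta_j - alpha_j * beta_i). Collecting: alpha ∧ beta = (-2) dx ∧ dy + (6) dx ∧ dz.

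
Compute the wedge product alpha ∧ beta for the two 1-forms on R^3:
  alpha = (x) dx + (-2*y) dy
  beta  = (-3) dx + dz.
alpha ∧ beta = (x) dx ∧ dz + (-6*y) dx ∧ dy + (-2*y) dy ∧ dz

Distribute the wedge, using dx_i ∧ dx_j = -dx_j ∧ dx_i and dx_i ∧ dx_i = 0. For each pair (i, j) with i < j, the coefficient of dx_i ∧ dx_j in alpha ∧ beta is (alpha_i * beta_j - alpha_j * beta_i). Collecting: alpha ∧ beta = (x) dx ∧ dz + (-6*y) dx ∧ dy + (-2*y) dy ∧ dz.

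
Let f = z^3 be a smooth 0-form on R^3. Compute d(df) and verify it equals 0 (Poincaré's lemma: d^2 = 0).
d(df) = 0

Step 1: df = sum_i (∂f/∂x_i) dx_i = (0) dx + (0) dy + (3*z^2) dz.
Step 2: Apply d again. Using the 1-form formula, the coefficient of dx ∧ dy in d(df) is ∂^2 f/∂x ∂y - ∂^2 f/∂y ∂x = (0) - (0) = 0 (equality of mixed partials for smooth f).
Similarly for dx ∧ dz and dy ∧ dz — all coefficients vanish. So d(df) = 0.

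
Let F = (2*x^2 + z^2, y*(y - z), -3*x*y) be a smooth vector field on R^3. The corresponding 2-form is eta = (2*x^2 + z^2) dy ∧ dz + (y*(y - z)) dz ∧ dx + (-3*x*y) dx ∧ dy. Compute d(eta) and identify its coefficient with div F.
d(eta) = (4*x + 2*y - z) dx ∧ dy ∧ dz; div F = 4*x + 2*y - z

For a 2-form in R^3 of the form above, applying d gives a 3-form with coefficient ∂P/∂x + ∂Q/∂y + ∂R/∂z:
  ∂P/∂x = 4*x
  ∂Q/∂y = 2*y - z
  ∂R/∂z = 0
Sum = 4*x + 2*y - z, which is exactly div F.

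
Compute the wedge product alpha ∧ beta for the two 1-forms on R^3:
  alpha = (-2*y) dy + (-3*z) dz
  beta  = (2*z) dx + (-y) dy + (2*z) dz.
alpha ∧ beta = (4*y*z) dx ∧ dy + (-7*y*z) dy ∧ dz + (6*z^2) dx ∧ dz

Distribute the wedge, using dx_i ∧ dx_j = -dx_j ∧ dx_i and dx_i ∧ dx_i = 0. For each pair (i, j) with i < j, the coefficient of dx_i ∧ dx_j in alpha ∧ beta is (alpha_i * beta_j - alpha_j * beta_i). Collecting: alpha ∧ beta = (4*y*z) dx ∧ dy + (-7*y*z) dy ∧ dz + (6*z^2) dx ∧ dz.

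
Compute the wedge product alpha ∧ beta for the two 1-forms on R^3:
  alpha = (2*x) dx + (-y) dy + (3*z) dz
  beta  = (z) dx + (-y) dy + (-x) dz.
alpha ∧ beta = (y*(-2*x + z)) dx ∧ dy + (-2*x^2 - 3*z^2) dx ∧ dz + (y*(x + 3*z)) dy ∧ dz

Distribute the wedge, using dx_i ∧ dx_j = -dx_j ∧ dx_i and dx_i ∧ dx_i = 0. For each pair (i, j) with i < j, the coefficient of dx_i ∧ dx_j in alpha ∧ beta is (alpha_i * beta_j - alpha_j * beta_i). Collecting: alpha ∧ beta = (y*(-2*x + z)) dx ∧ dy + (-2*x^2 - 3*z^2) dx ∧ dz + (y*(x + 3*z)) dy ∧ dz.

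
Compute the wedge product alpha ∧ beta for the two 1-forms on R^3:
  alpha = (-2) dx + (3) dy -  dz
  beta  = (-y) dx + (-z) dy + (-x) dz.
alpha ∧ beta = (3*y + 2*z) dx ∧ dy + (2*x - y) dx ∧ dz + (-3*x - z) dy ∧ dz

Distribute the wedge, using dx_i ∧ dx_j = -dx_j ∧ dx_i and dx_i ∧ dx_i = 0. For each pair (i, j) with i < j, the coefficient of dx_i ∧ dx_j in alpha ∧ beta is (alpha_i * beta_j - alpha_j * beta_i). Collecting: alpha ∧ beta = (3*y + 2*z) dx ∧ dy + (2*x - y) dx ∧ dz + (-3*x - z) dy ∧ dz.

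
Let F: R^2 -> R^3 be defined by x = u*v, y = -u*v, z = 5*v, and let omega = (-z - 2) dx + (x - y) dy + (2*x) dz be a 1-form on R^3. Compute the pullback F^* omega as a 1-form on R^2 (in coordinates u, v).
F^* omega = (v*(-2*u*v - 5*v - 2)) du + (u*(-2*u*v + 5*v - 2)) dv

Using F^*(f dg) = (f ∘ F) d(g ∘ F), substitute each coordinate x_i by F_i(u, v) in f_i, and replace dx_i by d F_i = (∂F_i/∂u) du + (∂F_i/∂v) dv.
  For the x component: f_1(F) = -5*v - 2; d F_1 = (v) du + (u) dv
  For the y component: f_2(F) = 2*u*v; d F_2 = (-v) du + (-u) dv
  For the z component: f_3(F) = 2*u*v; d F_3 = (0) du + (5) dv
Combining and collecting du, dv coefficients:
  coeff of du: v*(-2*u*v - 5*v - 2)
  coeff of dv: u*(-2*u*v + 5*v - 2)
F^* omega = (v*(-2*u*v - 5*v - 2)) du + (u*(-2*u*v + 5*v - 2)) dv.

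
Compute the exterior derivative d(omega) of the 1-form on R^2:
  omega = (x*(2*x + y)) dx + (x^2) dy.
d(omega) = (x) dx ∧ dy

For a 1-form omega = sum_i f_i dx_i, the exterior derivative is
  d(omega) = sum_{i < j} (∂f_j/∂x_i - ∂f_i/∂x_j) dx_i ∧ dx_j.
  coefficient of dx ∧ dy: ∂f_2/∂x - ∂f_1/∂y = ∂(x^2)/∂x - ∂(x*(2*x + y))/∂y = x
Assembling: d(omega) = (x) dx ∧ dy.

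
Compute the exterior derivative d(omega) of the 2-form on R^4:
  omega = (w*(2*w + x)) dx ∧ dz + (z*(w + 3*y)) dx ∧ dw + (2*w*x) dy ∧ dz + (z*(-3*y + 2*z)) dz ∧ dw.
d(omega) = (3*w + x - 3*y) dx ∧ dz ∧ dw + (-3*z) dx ∧ dy ∧ dw + (2*w) dx ∧ dy ∧ dz + (2*x - 3*z) dy ∧ dz ∧ dw

For a 2-form omega = sum_{i<j} g_{ij} dx_i ∧ dx_j, the exterior derivative is
  d(omega) = sum_{i<j} d(g_{ij}) ∧ dx_i ∧ dx_j = sum_{i<j, k} (∂g_{ij}/∂x_k) dx_k ∧ dx_i ∧ dx_j.
Expand each term, using dx_k ∧ dx_i ∧ dx_j = sgn(permutation) dx_{(a)} ∧ dx_{(b)} ∧ dx_{(c)} with (a < b < c) sorted:
  d(w*(2*w + x)) includes (∂/∂w)(w*(2*w + x)) dw = (4*w + x) dw, which multiplied by dx ∧ dz gives (4*w + x) dx ∧ dz ∧ dw
  d(z*(w + 3*y)) includes (∂/∂y)(z*(w + 3*y)) dy = (3*z) dy, which multiplied by dx ∧ dw gives (-3*z) dx ∧ dy ∧ dw
  d(z*(w + 3*y)) includes (∂/∂z)(z*(w + 3*y)) dz = (w + 3*y) dz, which multiplied by dx ∧ dw gives (-w - 3*y) dx ∧ dz ∧ dw
  d(2*w*x) includes (∂/∂x)(2*w*x) dx = (2*w) dx, which multiplied by dy ∧ dz gives (2*w) dx ∧ dy ∧ dz
  d(2*w*x) includes (∂/∂w)(2*w*x) dw = (2*x) dw, which multiplied by dy ∧ dz gives (2*x) dy ∧ dz ∧ dw
  d(z*(-3*y + 2*z)) includes (∂/∂y)(z*(-3*y + 2*z)) dy = (-3*z) dy, which multiplied by dz ∧ dw gives (-3*z) dy ∧ dz ∧ dw
Collecting like 3-forms: d(omega) = (3*w + x - 3*y) dx ∧ dz ∧ dw + (-3*z) dx ∧ dy ∧ dw + (2*w) dx ∧ dy ∧ dz + (2*x - 3*z) dy ∧ dz ∧ dw.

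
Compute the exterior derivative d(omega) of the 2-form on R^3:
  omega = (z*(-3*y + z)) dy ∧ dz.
d(omega) = 0

For a 2-form omega = sum_{i<j} g_{ij} dx_i ∧ dx_j, the exterior derivative is
  d(omega) = sum_{i<j} d(g_{ij}) ∧ dx_i ∧ dx_j = sum_{i<j, k} (∂g_{ij}/∂x_k) dx_k ∧ dx_i ∧ dx_j.
Expand each term, using dx_k ∧ dx_i ∧ dx_j = sgn(permutation) dx_{(a)} ∧ dx_{(b)} ∧ dx_{(c)} with (a < b < c) sorted:

Collecting like 3-forms: d(omega) = 0.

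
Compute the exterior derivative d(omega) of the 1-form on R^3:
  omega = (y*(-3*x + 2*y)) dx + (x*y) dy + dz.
d(omega) = (3*x - 3*y) dx ∧ dy

For a 1-form omega = sum_i f_i dx_i, the exterior derivative is
  d(omega) = sum_{i < j} (∂f_j/∂x_i - ∂f_i/∂x_j) dx_i ∧ dx_j.
  coefficient of dx ∧ dy: ∂f_2/∂x - ∂f_1/∂y = ∂(x*y)/∂x - ∂(y*(-3*x + 2*y))/∂y = 3*x - 3*y
Assembling: d(omega) = (3*x - 3*y) dx ∧ dy.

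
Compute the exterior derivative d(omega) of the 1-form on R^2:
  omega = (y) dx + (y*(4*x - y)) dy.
d(omega) = (4*y - 1) dx ∧ dy

For a 1-form omega = sum_i f_i dx_i, the exterior derivative is
  d(omega) = sum_{i < j} (∂f_j/∂x_i - ∂f_i/∂x_j) dx_i ∧ dx_j.
  coefficient of dx ∧ dy: ∂f_2/∂x - ∂f_1/∂y = ∂(y*(4*x - y))/∂x - ∂(y)/∂y = 4*y - 1
Assembling: d(omega) = (4*y - 1) dx ∧ dy.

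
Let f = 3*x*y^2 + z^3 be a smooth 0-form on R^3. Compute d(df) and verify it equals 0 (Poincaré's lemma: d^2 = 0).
d(df) = 0

Step 1: df = sum_i (∂f/∂x_i) dx_i = (3*y^2) dx + (6*x*y) dy + (3*z^2) dz.
Step 2: Apply d again. Using the 1-form formula, the coefficient of dx ∧ dy in d(df) is ∂^2 f/∂x ∂y - ∂^2 f/∂y ∂x = (6*y) - (6*y) = 0 (equality of mixed partials for smooth f).
Similarly for dx ∧ dz and dy ∧ dz — all coefficients vanish. So d(df) = 0.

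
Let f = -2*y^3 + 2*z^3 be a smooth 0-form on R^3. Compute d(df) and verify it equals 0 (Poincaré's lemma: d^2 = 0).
d(df) = 0

Step 1: df = sum_i (∂f/∂x_i) dx_i = (0) dx + (-6*y^2) dy + (6*z^2) dz.
Step 2: Apply d again. Using the 1-form formula, the coefficient of dx ∧ dy in d(df) is ∂^2 f/∂x ∂y - ∂^2 f/∂y ∂x = (0) - (0) = 0 (equality of mixed partials for smooth f).
Similarly for dx ∧ dz and dy ∧ dz — all coefficients vanish. So d(df) = 0.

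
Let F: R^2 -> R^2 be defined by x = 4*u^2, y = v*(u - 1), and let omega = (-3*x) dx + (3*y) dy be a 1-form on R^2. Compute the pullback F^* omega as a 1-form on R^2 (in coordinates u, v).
F^* omega = (-96*u^3 + 3*u*v^2 - 3*v^2) du + (3*v*(u^2 - 2*u + 1)) dv

Using F^*(f dg) = (f ∘ F) d(g ∘ F), substitute each coordinate x_i by F_i(u, v) in f_i, and replace dx_i by d F_i = (∂F_i/∂u) du + (∂F_i/∂v) dv.
  For the x component: f_1(F) = -12*u^2; d F_1 = (8*u) du + (0) dv
  For the y component: f_2(F) = 3*v*(u - 1); d F_2 = (v) du + (u - 1) dv
Combining and collecting du, dv coefficients:
  coeff of du: -96*u^3 + 3*u*v^2 - 3*v^2
  coeff of dv: 3*v*(u^2 - 2*u + 1)
F^* omega = (-96*u^3 + 3*u*v^2 - 3*v^2) du + (3*v*(u^2 - 2*u + 1)) dv.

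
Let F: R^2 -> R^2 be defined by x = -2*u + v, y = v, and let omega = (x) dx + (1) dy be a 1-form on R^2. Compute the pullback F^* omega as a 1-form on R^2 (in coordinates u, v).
F^* omega = (4*u - 2*v) du + (-2*u + v + 1) dv

Using F^*(f dg) = (f ∘ F) d(g ∘ F), substitute each coordinate x_i by F_i(u, v) in f_i, and replace dx_i by d F_i = (∂F_i/∂u) du + (∂F_i/∂v) dv.
  For the x component: f_1(F) = -2*u + v; d F_1 = (-2) du + (1) dv
  For the y component: f_2(F) = 1; d F_2 = (0) du + (1) dv
Combining and collecting du, dv coefficients:
  coeff of du: 4*u - 2*v
  coeff of dv: -2*u + v + 1
F^* omega = (4*u - 2*v) du + (-2*u + v + 1) dv.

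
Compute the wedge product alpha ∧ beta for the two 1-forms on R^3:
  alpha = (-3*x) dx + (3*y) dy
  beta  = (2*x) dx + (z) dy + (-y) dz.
alpha ∧ beta = (-3*x*(2*y + z)) dx ∧ dy + (3*x*y) dx ∧ dz + (-3*y^2) dy ∧ dz

Distribute the wedge, using dx_i ∧ dx_j = -dx_j ∧ dx_i and dx_i ∧ dx_i = 0. For each pair (i, j) with i < j, the coefficient of dx_i ∧ dx_j in alpha ∧ beta is (alpha_i * beta_j - alpha_j * beta_i). Collecting: alpha ∧ beta = (-3*x*(2*y + z)) dx ∧ dy + (3*x*y) dx ∧ dz + (-3*y^2) dy ∧ dz.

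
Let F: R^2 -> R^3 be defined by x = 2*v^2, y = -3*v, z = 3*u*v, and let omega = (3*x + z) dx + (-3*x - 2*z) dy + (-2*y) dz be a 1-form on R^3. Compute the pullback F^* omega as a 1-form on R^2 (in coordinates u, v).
F^* omega = (18*v^2) du + (6*v*(2*u*v + 6*u + 4*v^2 + 3*v)) dv

Using F^*(f dg) = (f ∘ F) d(g ∘ F), substitute each coordinate x_i by F_i(u, v) in f_i, and replace dx_i by d F_i = (∂F_i/∂u) du + (∂F_i/∂v) dv.
  For the x component: f_1(F) = 3*v*(u + 2*v); d F_1 = (0) du + (4*v) dv
  For the y component: f_2(F) = 6*v*(-u - v); d F_2 = (0) du + (-3) dv
  For the z component: f_3(F) = 6*v; d F_3 = (3*v) du + (3*u) dv
Combining and collecting du, dv coefficients:
  coeff of du: 18*v^2
  coeff of dv: 6*v*(2*u*v + 6*u + 4*v^2 + 3*v)
F^* omega = (18*v^2) du + (6*v*(2*u*v + 6*u + 4*v^2 + 3*v)) dv.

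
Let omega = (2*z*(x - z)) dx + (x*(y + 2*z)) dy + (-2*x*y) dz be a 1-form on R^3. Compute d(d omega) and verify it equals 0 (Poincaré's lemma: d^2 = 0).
d(d omega) = 0

Step 1: d omega = sum_{i<j} (∂f_j/∂x_i - ∂f_i/∂x_j) dx_i ∧ dx_j:
  coeff of dx ∧ dy: y + 2*z
  coeff of dx ∧ dz: -2*x - 2*y + 4*z
  coeff of dy ∧ dz: -4*x
Step 2: Apply d again to each 2-form coefficient. The only possible 3-form in R^3 is dx ∧ dy ∧ dz, with coefficient
  ∂(coeff of dy∧dz)/∂x - ∂(coeff of dx∧dz)/∂y + ∂(coeff of dx∧dy)/∂z
  = ∂/∂x (-4*x) - ∂/∂y (-2*x - 2*y + 4*z) + ∂/∂z (y + 2*z).
Each of these terms simplifies to sums of mixed partials that cancel in pairs. The result is 0 (by equality of mixed partials for smooth functions — Schwarz / Clairaut).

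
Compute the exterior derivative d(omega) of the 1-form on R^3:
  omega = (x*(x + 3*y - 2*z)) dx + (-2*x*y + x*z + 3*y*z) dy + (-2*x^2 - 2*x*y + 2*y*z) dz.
d(omega) = (-3*x - 2*y + z) dx ∧ dy + (-2*x - 2*y) dx ∧ dz + (-3*x - 3*y + 2*z) dy ∧ dz

For a 1-form omega = sum_i f_i dx_i, the exterior derivative is
  d(omega) = sum_{i < j} (∂f_j/∂x_i - ∂f_i/∂x_j) dx_i ∧ dx_j.
  coefficient of dx ∧ dy: ∂f_2/∂x - ∂f_1/∂y = ∂(-2*x*y + x*z + 3*y*z)/∂x - ∂(x*(x + 3*y - 2*z))/∂y = -3*x - 2*y + z
  coefficient of dx ∧ dz: ∂f_3/∂x - ∂f_1/∂z = ∂(-2*x^2 - 2*x*y + 2*y*z)/∂x - ∂(x*(x + 3*y - 2*z))/∂z = -2*x - 2*y
  coefficient of dy ∧ dz: ∂f_3/∂y - ∂f_2/∂z = ∂(-2*x^2 - 2*x*y + 2*y*z)/∂y - ∂(-2*x*y + x*z + 3*y*z)/∂z = -3*x - 3*y + 2*z
Assembling: d(omega) = (-3*x - 2*y + z) dx ∧ dy + (-2*x - 2*y) dx ∧ dz + (-3*x - 3*y + 2*z) dy ∧ dz.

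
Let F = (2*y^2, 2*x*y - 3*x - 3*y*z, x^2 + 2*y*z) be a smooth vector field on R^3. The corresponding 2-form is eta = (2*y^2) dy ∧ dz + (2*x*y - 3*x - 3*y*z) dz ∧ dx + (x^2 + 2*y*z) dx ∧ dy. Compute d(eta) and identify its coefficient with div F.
d(eta) = (2*x + 2*y - 3*z) dx ∧ dy ∧ dz; div F = 2*x + 2*y - 3*z

For a 2-form in R^3 of the form above, applying d gives a 3-form with coefficient ∂P/∂x + ∂Q/∂y + ∂R/∂z:
  ∂P/∂x = 0
  ∂Q/∂y = 2*x - 3*z
  ∂R/∂z = 2*y
Sum = 2*x + 2*y - 3*z, which is exactly div F.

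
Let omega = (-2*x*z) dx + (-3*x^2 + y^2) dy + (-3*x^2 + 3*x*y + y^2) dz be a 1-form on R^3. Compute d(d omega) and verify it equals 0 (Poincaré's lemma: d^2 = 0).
d(d omega) = 0

Step 1: d omega = sum_{i<j} (∂f_j/∂x_i - ∂f_i/∂x_j) dx_i ∧ dx_j:
  coeff of dx ∧ dy: -6*x
  coeff of dx ∧ dz: -4*x + 3*y
  coeff of dy ∧ dz: 3*x + 2*y
Step 2: Apply d again to each 2-form coefficient. The only possible 3-form in R^3 is dx ∧ dy ∧ dz, with coefficient
  ∂(coeff of dy∧dz)/∂x - ∂(coeff of dx∧dz)/∂y + ∂(coeff of dx∧dy)/∂z
  = ∂/∂x (3*x + 2*y) - ∂/∂y (-4*x + 3*y) + ∂/∂z (-6*x).
Each of these terms simplifies to sums of mixed partials that cancel in pairs. The result is 0 (by equality of mixed partials for smooth functions — Schwarz / Clairaut).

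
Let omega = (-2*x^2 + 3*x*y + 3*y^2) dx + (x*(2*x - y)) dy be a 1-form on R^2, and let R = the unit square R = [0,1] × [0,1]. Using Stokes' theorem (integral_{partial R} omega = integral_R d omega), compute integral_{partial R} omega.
integral_(partial R) omega = -3

Stokes: integral_partial_R omega = integral_R d omega with d omega = (∂Q/∂x - ∂P/∂y) dx ∧ dy.
  ∂Q/∂x = 4*x - y
  ∂P/∂y = 3*x + 6*y
  integrand = ∂Q/∂x - ∂P/∂y = x - 7*y.
Integrating over R: integral_0^1 integral_0^1 (x - 7*y) dx dy = -3.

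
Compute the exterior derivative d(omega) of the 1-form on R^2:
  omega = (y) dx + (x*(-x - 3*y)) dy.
d(omega) = (-2*x - 3*y - 1) dx ∧ dy

For a 1-form omega = sum_i f_i dx_i, the exterior derivative is
  d(omega) = sum_{i < j} (∂f_j/∂x_i - ∂f_i/∂x_j) dx_i ∧ dx_j.
  coefficient of dx ∧ dy: ∂f_2/∂x - ∂f_1/∂y = ∂(x*(-x - 3*y))/∂x - ∂(y)/∂y = -2*x - 3*y - 1
Assembling: d(omega) = (-2*x - 3*y - 1) dx ∧ dy.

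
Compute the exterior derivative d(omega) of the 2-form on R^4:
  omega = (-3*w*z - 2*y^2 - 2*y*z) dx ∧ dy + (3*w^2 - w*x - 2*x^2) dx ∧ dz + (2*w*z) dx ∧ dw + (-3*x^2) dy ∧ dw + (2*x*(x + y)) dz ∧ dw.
d(omega) = (-3*w - 2*y) dx ∧ dy ∧ dz + (-6*x - 3*z) dx ∧ dy ∧ dw + (4*w + 3*x + 2*y) dx ∧ dz ∧ dw + (2*x) dy ∧ dz ∧ dw

For a 2-form omega = sum_{i<j} g_{ij} dx_i ∧ dx_j, the exterior derivative is
  d(omega) = sum_{i<j} d(g_{ij}) ∧ dx_i ∧ dx_j = sum_{i<j, k} (∂g_{ij}/∂x_k) dx_k ∧ dx_i ∧ dx_j.
Expand each term, using dx_k ∧ dx_i ∧ dx_j = sgn(permutation) dx_{(a)} ∧ dx_{(b)} ∧ dx_{(c)} with (a < b < c) sorted:
  d(-3*w*z - 2*y^2 - 2*y*z) includes (∂/∂z)(-3*w*z - 2*y^2 - 2*y*z) dz = (-3*w - 2*y) dz, which multiplied by dx ∧ dy gives (-3*w - 2*y) dx ∧ dy ∧ dz
  d(-3*w*z - 2*y^2 - 2*y*z) includes (∂/∂w)(-3*w*z - 2*y^2 - 2*y*z) dw = (-3*z) dw, which multiplied by dx ∧ dy gives (-3*z) dx ∧ dy ∧ dw
  d(3*w^2 - w*x - 2*x^2) includes (∂/∂w)(3*w^2 - w*x - 2*x^2) dw = (6*w - x) dw, which multiplied by dx ∧ dz gives (6*w - x) dx ∧ dz ∧ dw
  d(2*w*z) includes (∂/∂z)(2*w*z) dz = (2*w) dz, which multiplied by dx ∧ dw gives (-2*w) dx ∧ dz ∧ dw
  d(-3*x^2) includes (∂/∂x)(-3*x^2) dx = (-6*x) dx, which multiplied by dy ∧ dw gives (-6*x) dx ∧ dy ∧ dw
  d(2*x*(x + y)) includes (∂/∂x)(2*x*(x + y)) dx = (4*x + 2*y) dx, which multiplied by dz ∧ dw gives (4*x + 2*y) dx ∧ dz ∧ dw
  d(2*x*(x + y)) includes (∂/∂y)(2*x*(x + y)) dy = (2*x) dy, which multiplied by dz ∧ dw gives (2*x) dy ∧ dz ∧ dw
Collecting like 3-forms: d(omega) = (-3*w - 2*y) dx ∧ dy ∧ dz + (-6*x - 3*z) dx ∧ dy ∧ dw + (4*w + 3*x + 2*y) dx ∧ dz ∧ dw + (2*x) dy ∧ dz ∧ dw.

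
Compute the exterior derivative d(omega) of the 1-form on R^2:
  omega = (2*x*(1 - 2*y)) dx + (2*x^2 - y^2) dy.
d(omega) = (8*x) dx ∧ dy

For a 1-form omega = sum_i f_i dx_i, the exterior derivative is
  d(omega) = sum_{i < j} (∂f_j/∂x_i - ∂f_i/∂x_j) dx_i ∧ dx_j.
  coefficient of dx ∧ dy: ∂f_2/∂x - ∂f_1/∂y = ∂(2*x^2 - y^2)/∂x - ∂(2*x*(1 - 2*y))/∂y = 8*x
Assembling: d(omega) = (8*x) dx ∧ dy.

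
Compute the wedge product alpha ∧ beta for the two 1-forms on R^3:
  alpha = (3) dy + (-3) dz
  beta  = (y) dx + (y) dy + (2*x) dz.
alpha ∧ beta = (-3*y) dx ∧ dy + (6*x + 3*y) dy ∧ dz + (3*y) dx ∧ dz

Distribute the wedge, using dx_i ∧ dx_j = -dx_j ∧ dx_i and dx_i ∧ dx_i = 0. For each pair (i, j) with i < j, the coefficient of dx_i ∧ dx_j in alpha ∧ beta is (alpha_i * beta_j - alpha_j * beta_i). Collecting: alpha ∧ beta = (-3*y) dx ∧ dy + (6*x + 3*y) dy ∧ dz + (3*y) dx ∧ dz.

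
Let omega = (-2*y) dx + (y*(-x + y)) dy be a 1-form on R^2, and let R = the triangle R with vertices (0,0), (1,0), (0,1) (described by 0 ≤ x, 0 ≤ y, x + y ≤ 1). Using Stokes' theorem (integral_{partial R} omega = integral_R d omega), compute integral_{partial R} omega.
integral_(partial R) omega = 5/6

Stokes: integral_partial_R omega = integral_R d omega with d omega = (∂Q/∂x - ∂P/∂y) dx ∧ dy.
  ∂Q/∂x = -y
  ∂P/∂y = -2
  integrand = ∂Q/∂x - ∂P/∂y = 2 - y.
Integrating over R: integral_0^1 integral_0^{1-x} (2 - y) dy dx = 5/6.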